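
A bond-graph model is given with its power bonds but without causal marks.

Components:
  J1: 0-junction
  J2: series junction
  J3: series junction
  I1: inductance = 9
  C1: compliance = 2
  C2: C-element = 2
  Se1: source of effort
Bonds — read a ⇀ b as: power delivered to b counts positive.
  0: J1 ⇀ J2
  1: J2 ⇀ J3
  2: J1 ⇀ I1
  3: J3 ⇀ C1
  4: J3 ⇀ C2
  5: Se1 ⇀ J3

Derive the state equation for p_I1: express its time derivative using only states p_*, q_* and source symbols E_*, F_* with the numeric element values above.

β5 |J3  (Se1 (Se) sets effort on bond)
β2 |I1  (I1 outputs flow p/I1)
β0 |J1  (J1: last free bond brings effort in)
β1 |J2  (J2 flow already set via bond 0)
β3 |J3  (common-f at J3 fixed by 1)
β4 |J3  (1-jn J3 has f-setter on 1)

dp_I1/dt = -E_Se1 + q_C1/2 + q_C2/2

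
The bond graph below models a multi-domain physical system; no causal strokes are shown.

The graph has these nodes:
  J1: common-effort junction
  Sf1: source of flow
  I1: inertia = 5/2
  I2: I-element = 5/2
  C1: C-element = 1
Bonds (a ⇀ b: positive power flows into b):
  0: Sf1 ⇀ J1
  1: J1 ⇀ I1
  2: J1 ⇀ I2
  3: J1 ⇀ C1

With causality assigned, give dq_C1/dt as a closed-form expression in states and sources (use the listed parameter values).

b0 stroke→Sf1  (Sf1: flow source, stroke at near end)
b1 stroke→I1  (I1 outputs flow p/I1)
b2 stroke→I2  (prefer integral on I2)
b3 stroke→J1  (only one effort-in slot at J1)

dq_C1/dt = F_Sf1 - 2*p_I1/5 - 2*p_I2/5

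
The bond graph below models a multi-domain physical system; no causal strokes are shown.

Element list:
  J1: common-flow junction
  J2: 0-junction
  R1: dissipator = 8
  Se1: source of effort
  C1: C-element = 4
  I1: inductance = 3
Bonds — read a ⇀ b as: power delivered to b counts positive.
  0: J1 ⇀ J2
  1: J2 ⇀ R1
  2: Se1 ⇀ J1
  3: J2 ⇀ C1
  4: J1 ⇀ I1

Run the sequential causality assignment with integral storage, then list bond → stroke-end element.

β0 stroke→J1
β1 stroke→R1
β2 stroke→J1
β3 stroke→J2
β4 stroke→I1

bond 2 |J1  (Se1 (Se) sets effort on bond)
bond 3 |J2  (C1: C, integral causality)
bond 0 |J1  (0-jn J2 has e-setter on 3)
bond 1 |R1  (J2: bond 3 brought effort, rest push out)
bond 4 |I1  (only one flow-in slot at J1)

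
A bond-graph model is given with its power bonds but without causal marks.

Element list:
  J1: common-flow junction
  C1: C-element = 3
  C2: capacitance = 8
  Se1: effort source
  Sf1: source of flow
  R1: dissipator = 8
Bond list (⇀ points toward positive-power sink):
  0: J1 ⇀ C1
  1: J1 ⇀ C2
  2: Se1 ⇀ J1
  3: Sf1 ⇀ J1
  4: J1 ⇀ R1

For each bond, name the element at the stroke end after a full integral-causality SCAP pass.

#2 stroke→J1  (Se1 fixes effort; stroke away)
#3 stroke→Sf1  (source Sf1 imposes f)
#0 stroke→J1  (J1: bond 3 brought flow, rest push out)
#1 stroke→J1  (1-jn J1 has f-setter on 3)
#4 stroke→J1  (J1 flow already set via bond 3)

bond 0 stroke at J1
bond 1 stroke at J1
bond 2 stroke at J1
bond 3 stroke at Sf1
bond 4 stroke at J1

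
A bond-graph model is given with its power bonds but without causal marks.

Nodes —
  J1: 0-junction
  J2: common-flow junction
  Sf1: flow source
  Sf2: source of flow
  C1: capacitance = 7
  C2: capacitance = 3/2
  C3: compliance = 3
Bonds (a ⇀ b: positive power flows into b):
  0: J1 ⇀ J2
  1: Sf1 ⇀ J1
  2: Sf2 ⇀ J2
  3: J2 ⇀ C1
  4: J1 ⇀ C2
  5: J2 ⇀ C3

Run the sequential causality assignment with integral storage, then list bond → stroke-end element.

#0 stroke→J2
#1 stroke→Sf1
#2 stroke→Sf2
#3 stroke→J2
#4 stroke→J1
#5 stroke→J2

β1 →Sf1  (source Sf1 imposes f)
β2 →Sf2  (Sf2 fixes flow; stroke at Sf2)
β0 →J2  (1-jn J2 has f-setter on 2)
β3 →J2  (J2: bond 2 brought flow, rest push out)
β5 →J2  (common-f at J2 fixed by 2)
β4 →J1  (closing 0-jn rule on J1)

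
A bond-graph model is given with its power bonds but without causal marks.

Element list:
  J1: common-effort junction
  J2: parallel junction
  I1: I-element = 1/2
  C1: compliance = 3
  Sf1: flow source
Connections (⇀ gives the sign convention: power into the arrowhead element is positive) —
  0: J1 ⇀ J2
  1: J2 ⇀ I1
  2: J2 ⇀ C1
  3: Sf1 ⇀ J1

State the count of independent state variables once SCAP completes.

2  (C1, I1 all integral)

#3 stroke at Sf1  (source Sf1 imposes f)
#0 stroke at J1  (J1 needs exactly one e-in)
#1 stroke at I1  (I1 outputs flow p/I1)
#2 stroke at J2  (closing 0-jn rule on J2)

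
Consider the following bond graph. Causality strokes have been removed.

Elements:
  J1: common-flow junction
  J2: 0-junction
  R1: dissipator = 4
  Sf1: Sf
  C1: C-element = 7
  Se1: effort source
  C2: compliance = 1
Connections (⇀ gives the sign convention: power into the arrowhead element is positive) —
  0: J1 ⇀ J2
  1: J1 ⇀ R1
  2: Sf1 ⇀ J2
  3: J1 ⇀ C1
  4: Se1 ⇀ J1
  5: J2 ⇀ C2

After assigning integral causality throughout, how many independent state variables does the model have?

2  (C1, C2 all integral)

β2 →Sf1  (Sf1 fixes flow; stroke at Sf1)
β4 →J1  (source Se1 imposes e)
β3 →J1  (prefer integral on C1)
β5 →J2  (C2 outputs effort q/C2)
β0 →J1  (J2 effort already set via bond 5)
β1 →R1  (only one flow-in slot at J1)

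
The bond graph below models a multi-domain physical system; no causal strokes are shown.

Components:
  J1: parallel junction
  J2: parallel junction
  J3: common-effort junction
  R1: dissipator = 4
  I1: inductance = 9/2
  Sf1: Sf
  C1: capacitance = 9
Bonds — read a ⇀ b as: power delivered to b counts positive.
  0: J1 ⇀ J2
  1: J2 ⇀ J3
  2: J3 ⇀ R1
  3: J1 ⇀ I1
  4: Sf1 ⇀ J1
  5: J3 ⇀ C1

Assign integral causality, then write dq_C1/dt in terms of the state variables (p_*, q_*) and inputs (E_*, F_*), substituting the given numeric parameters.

dq_C1/dt = F_Sf1 - 2*p_I1/9 - q_C1/36

#4 stroke→Sf1  (Sf1 fixes flow; stroke at Sf1)
#3 stroke→I1  (I1 integral (f out))
#0 stroke→J1  (J1: last free bond brings effort in)
#1 stroke→J2  (only one effort-in slot at J2)
#5 stroke→J3  (C1 integral (e out))
#2 stroke→R1  (common-e at J3 fixed by 5)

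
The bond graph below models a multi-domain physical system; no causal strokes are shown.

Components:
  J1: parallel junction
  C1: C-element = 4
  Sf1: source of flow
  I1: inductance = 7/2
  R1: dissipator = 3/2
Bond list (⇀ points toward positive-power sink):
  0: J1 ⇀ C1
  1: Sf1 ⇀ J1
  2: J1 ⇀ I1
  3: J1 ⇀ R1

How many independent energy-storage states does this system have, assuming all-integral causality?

2  (C1, I1 all integral)

#1 stroke→Sf1  (Sf1 (Sf) sets flow on bond)
#0 stroke→J1  (prefer integral on C1)
#2 stroke→I1  (common-e at J1 fixed by 0)
#3 stroke→R1  (0-jn J1 has e-setter on 0)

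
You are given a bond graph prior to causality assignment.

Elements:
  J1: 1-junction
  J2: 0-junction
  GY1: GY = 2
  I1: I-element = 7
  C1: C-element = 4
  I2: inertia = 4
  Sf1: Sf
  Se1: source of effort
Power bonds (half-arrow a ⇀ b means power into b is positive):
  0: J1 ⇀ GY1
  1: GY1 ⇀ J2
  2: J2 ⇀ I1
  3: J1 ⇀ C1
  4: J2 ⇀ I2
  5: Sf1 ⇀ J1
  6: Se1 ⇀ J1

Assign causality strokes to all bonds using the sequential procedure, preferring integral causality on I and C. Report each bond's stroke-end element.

b0 →J1
b1 →J2
b2 →I1
b3 →J1
b4 →I2
b5 →Sf1
b6 →J1

β5 stroke at Sf1  (source Sf1 imposes f)
β6 stroke at J1  (Se1 fixes effort; stroke away)
β0 stroke at J1  (1-jn J1 has f-setter on 5)
β3 stroke at J1  (J1 flow already set via bond 5)
β1 stroke at J2  (GY1 both-in/both-out from 0)
β2 stroke at I1  (0-jn J2 has e-setter on 1)
β4 stroke at I2  (common-e at J2 fixed by 1)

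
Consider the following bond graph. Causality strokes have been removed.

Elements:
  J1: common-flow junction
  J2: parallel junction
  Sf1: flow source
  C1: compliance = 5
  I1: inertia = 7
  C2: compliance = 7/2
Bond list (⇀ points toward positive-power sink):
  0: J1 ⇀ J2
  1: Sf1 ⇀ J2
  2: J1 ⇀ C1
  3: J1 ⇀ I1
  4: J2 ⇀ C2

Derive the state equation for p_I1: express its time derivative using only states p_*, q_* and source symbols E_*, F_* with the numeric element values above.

dp_I1/dt = -q_C1/5 - 2*q_C2/7

bond 1 stroke→Sf1  (Sf1 fixes flow; stroke at Sf1)
bond 2 stroke→J1  (C1 integral (e out))
bond 3 stroke→I1  (I1 outputs flow p/I1)
bond 0 stroke→J1  (common-f at J1 fixed by 3)
bond 4 stroke→J2  (J2 needs exactly one e-in)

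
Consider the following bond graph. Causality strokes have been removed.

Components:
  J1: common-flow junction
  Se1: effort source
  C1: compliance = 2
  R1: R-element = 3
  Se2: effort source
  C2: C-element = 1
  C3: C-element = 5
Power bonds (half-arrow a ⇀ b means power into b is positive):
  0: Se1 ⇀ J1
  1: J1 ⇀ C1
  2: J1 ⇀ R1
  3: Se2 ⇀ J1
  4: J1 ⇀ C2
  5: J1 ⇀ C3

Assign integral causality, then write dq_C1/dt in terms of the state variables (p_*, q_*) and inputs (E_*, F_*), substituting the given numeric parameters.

β0 →J1  (source Se1 imposes e)
β3 →J1  (Se2 fixes effort; stroke away)
β1 →J1  (C1 integral (e out))
β4 →J1  (C2 integral (e out))
β5 →J1  (C3: C, integral causality)
β2 →R1  (J1: last free bond brings flow in)

dq_C1/dt = E_Se1/3 + E_Se2/3 - q_C1/6 - q_C2/3 - q_C3/15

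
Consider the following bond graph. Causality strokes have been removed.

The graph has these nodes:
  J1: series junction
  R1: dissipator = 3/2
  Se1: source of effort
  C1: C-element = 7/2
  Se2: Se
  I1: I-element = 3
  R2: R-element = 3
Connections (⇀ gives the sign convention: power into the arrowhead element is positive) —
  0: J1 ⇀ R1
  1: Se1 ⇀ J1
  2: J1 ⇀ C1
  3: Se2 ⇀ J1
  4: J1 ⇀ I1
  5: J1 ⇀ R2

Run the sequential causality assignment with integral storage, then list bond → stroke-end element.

bond 1 →J1  (Se1 (Se) sets effort on bond)
bond 3 →J1  (source Se2 imposes e)
bond 2 →J1  (C1: C, integral causality)
bond 4 →I1  (prefer integral on I1)
bond 0 →J1  (J1 flow already set via bond 4)
bond 5 →J1  (common-f at J1 fixed by 4)

β0 stroke→J1
β1 stroke→J1
β2 stroke→J1
β3 stroke→J1
β4 stroke→I1
β5 stroke→J1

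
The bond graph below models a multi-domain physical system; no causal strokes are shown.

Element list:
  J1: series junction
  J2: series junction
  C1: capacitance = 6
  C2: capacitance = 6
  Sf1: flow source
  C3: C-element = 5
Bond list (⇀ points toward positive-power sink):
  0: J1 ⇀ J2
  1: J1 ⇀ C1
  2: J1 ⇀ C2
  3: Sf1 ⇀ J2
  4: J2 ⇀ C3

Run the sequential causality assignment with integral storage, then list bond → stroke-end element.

b3 stroke→Sf1  (Sf1 (Sf) sets flow on bond)
b0 stroke→J2  (common-f at J2 fixed by 3)
b4 stroke→J2  (common-f at J2 fixed by 3)
b1 stroke→J1  (J1: bond 0 brought flow, rest push out)
b2 stroke→J1  (J1 flow already set via bond 0)

bond 0 stroke→J2
bond 1 stroke→J1
bond 2 stroke→J1
bond 3 stroke→Sf1
bond 4 stroke→J2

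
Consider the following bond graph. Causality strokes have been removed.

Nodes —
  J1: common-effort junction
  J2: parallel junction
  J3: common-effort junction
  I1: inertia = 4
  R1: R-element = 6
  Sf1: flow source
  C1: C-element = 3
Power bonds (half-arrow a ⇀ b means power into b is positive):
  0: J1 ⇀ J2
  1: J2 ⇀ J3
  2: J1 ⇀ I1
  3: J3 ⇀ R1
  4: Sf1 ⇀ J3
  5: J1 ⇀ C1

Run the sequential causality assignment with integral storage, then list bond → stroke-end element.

bond 0 |J2
bond 1 |J3
bond 2 |I1
bond 3 |R1
bond 4 |Sf1
bond 5 |J1

β4 →Sf1  (Sf1 fixes flow; stroke at Sf1)
β2 →I1  (prefer integral on I1)
β5 →J1  (prefer integral on C1)
β0 →J2  (0-jn J1 has e-setter on 5)
β1 →J3  (common-e at J2 fixed by 0)
β3 →R1  (J3 effort already set via bond 1)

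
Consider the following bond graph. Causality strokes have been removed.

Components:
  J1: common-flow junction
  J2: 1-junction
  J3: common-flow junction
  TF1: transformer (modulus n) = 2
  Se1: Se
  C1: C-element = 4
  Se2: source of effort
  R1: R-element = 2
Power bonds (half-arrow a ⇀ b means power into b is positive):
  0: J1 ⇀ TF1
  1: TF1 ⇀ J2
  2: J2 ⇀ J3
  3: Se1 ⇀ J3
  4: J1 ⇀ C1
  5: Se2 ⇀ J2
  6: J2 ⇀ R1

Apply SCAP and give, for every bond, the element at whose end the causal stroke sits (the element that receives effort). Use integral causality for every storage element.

#3 stroke→J3  (source Se1 imposes e)
#5 stroke→J2  (source Se2 imposes e)
#2 stroke→J2  (J3 needs exactly one f-in)
#4 stroke→J1  (C1 outputs effort q/C1)
#0 stroke→TF1  (J1: last free bond brings flow in)
#1 stroke→J2  (TF1: transformer flips bond 0)
#6 stroke→R1  (only one flow-in slot at J2)

β0 |TF1
β1 |J2
β2 |J2
β3 |J3
β4 |J1
β5 |J2
β6 |R1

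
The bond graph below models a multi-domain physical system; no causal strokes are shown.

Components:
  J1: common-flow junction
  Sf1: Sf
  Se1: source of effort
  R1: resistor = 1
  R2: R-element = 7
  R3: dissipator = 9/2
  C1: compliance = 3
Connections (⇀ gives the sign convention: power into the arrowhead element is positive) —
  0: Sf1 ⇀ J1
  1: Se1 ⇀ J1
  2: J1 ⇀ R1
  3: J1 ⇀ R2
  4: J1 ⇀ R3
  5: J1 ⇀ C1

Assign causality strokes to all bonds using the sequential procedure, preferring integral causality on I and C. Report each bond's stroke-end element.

β0 stroke at Sf1
β1 stroke at J1
β2 stroke at J1
β3 stroke at J1
β4 stroke at J1
β5 stroke at J1

bond 0 →Sf1  (source Sf1 imposes f)
bond 1 →J1  (Se1 (Se) sets effort on bond)
bond 2 →J1  (1-jn J1 has f-setter on 0)
bond 3 →J1  (J1: bond 0 brought flow, rest push out)
bond 4 →J1  (J1: bond 0 brought flow, rest push out)
bond 5 →J1  (common-f at J1 fixed by 0)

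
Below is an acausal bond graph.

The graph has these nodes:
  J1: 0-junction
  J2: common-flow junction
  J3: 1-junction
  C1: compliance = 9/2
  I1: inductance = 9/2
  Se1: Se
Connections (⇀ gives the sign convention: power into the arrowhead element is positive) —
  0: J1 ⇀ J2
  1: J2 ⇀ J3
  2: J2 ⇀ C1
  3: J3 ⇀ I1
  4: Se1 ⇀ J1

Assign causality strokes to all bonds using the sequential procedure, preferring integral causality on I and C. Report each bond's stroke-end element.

b0 stroke→J2
b1 stroke→J3
b2 stroke→J2
b3 stroke→I1
b4 stroke→J1

#4 →J1  (source Se1 imposes e)
#0 →J2  (0-jn J1 has e-setter on 4)
#2 →J2  (C1 integral (e out))
#1 →J3  (J2 needs exactly one f-in)
#3 →I1  (J3 needs exactly one f-in)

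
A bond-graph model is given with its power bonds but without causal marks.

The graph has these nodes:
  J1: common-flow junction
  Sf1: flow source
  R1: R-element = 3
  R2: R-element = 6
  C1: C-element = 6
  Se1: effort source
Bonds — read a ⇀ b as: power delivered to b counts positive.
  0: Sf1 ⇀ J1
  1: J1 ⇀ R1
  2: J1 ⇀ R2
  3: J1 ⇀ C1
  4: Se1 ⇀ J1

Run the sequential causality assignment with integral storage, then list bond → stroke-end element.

b0 |Sf1
b1 |J1
b2 |J1
b3 |J1
b4 |J1

#0 stroke→Sf1  (source Sf1 imposes f)
#4 stroke→J1  (Se1 (Se) sets effort on bond)
#1 stroke→J1  (1-jn J1 has f-setter on 0)
#2 stroke→J1  (J1 flow already set via bond 0)
#3 stroke→J1  (1-jn J1 has f-setter on 0)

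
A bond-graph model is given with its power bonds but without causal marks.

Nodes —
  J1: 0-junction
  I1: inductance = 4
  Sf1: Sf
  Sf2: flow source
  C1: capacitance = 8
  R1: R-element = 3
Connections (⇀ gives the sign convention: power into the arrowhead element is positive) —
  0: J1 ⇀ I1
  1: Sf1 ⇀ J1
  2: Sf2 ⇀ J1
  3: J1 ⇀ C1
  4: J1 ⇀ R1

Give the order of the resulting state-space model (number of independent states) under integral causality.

2  (C1, I1 all integral)

#1 →Sf1  (Sf1: flow source, stroke at near end)
#2 →Sf2  (source Sf2 imposes f)
#0 →I1  (I1: I, integral causality)
#3 →J1  (C1: C, integral causality)
#4 →R1  (common-e at J1 fixed by 3)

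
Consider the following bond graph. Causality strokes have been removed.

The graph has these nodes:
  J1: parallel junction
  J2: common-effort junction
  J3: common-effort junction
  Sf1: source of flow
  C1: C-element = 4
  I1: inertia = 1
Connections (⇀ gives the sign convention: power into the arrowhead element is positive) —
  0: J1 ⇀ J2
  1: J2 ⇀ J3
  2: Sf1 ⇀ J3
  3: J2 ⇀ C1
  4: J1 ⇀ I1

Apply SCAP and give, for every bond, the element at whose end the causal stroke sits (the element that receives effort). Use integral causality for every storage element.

#0 |J1
#1 |J3
#2 |Sf1
#3 |J2
#4 |I1

bond 2 →Sf1  (source Sf1 imposes f)
bond 1 →J3  (J3: last free bond brings effort in)
bond 3 →J2  (prefer integral on C1)
bond 0 →J1  (0-jn J2 has e-setter on 3)
bond 4 →I1  (0-jn J1 has e-setter on 0)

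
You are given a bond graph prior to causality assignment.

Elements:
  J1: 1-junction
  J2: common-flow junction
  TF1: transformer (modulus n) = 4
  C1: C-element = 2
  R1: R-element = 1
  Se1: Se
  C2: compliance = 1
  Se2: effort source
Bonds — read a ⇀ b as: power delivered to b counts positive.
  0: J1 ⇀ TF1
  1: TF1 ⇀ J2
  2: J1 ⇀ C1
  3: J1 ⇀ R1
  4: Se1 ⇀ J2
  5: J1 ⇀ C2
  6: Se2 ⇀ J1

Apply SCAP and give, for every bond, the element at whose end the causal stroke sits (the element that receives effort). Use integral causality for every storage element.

#4 →J2  (Se1: effort source, stroke at far end)
#6 →J1  (Se2 (Se) sets effort on bond)
#1 →TF1  (J2: last free bond brings flow in)
#0 →J1  (TF1 one-in-one-out from 1)
#2 →J1  (C1 outputs effort q/C1)
#5 →J1  (C2 integral (e out))
#3 →R1  (closing 1-jn rule on J1)

#0 |J1
#1 |TF1
#2 |J1
#3 |R1
#4 |J2
#5 |J1
#6 |J1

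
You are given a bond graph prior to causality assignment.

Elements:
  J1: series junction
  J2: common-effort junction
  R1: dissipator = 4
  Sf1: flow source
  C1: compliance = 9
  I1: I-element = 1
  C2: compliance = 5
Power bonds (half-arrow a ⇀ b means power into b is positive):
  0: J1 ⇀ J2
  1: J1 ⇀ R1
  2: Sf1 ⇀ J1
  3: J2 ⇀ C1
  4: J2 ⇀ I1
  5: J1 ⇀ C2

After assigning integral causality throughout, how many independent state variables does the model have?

β2 |Sf1  (Sf1: flow source, stroke at near end)
β0 |J1  (J1: bond 2 brought flow, rest push out)
β1 |J1  (J1 flow already set via bond 2)
β5 |J1  (1-jn J1 has f-setter on 2)
β3 |J2  (C1 outputs effort q/C1)
β4 |I1  (0-jn J2 has e-setter on 3)

3  (C1, C2, I1 all integral)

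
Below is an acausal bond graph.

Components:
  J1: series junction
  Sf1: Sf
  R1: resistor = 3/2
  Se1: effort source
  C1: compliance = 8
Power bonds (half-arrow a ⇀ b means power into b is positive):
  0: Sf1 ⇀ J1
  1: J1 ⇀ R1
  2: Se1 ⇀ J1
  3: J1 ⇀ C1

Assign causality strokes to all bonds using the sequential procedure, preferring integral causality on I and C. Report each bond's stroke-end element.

b0 stroke→Sf1
b1 stroke→J1
b2 stroke→J1
b3 stroke→J1

β0 →Sf1  (Sf1: flow source, stroke at near end)
β2 →J1  (Se1 (Se) sets effort on bond)
β1 →J1  (common-f at J1 fixed by 0)
β3 →J1  (J1: bond 0 brought flow, rest push out)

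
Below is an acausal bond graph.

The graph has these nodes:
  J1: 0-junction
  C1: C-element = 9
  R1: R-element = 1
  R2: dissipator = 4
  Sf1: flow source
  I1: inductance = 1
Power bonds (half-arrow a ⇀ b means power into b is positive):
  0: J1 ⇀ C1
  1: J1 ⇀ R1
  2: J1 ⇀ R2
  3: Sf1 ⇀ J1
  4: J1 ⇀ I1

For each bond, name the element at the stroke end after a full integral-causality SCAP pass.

#0 stroke→J1
#1 stroke→R1
#2 stroke→R2
#3 stroke→Sf1
#4 stroke→I1

β3 →Sf1  (Sf1 fixes flow; stroke at Sf1)
β0 →J1  (C1 outputs effort q/C1)
β1 →R1  (J1: bond 0 brought effort, rest push out)
β2 →R2  (common-e at J1 fixed by 0)
β4 →I1  (J1 effort already set via bond 0)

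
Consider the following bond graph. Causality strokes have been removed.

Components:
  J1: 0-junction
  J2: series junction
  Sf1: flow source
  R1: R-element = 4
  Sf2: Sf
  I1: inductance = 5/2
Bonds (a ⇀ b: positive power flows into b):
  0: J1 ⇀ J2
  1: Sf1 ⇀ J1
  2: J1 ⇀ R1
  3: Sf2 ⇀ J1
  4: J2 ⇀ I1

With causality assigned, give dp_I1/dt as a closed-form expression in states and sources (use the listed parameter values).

dp_I1/dt = 4*F_Sf1 + 4*F_Sf2 - 8*p_I1/5

b1 |Sf1  (Sf1 (Sf) sets flow on bond)
b3 |Sf2  (Sf2 fixes flow; stroke at Sf2)
b4 |I1  (prefer integral on I1)
b0 |J2  (1-jn J2 has f-setter on 4)
b2 |J1  (only one effort-in slot at J1)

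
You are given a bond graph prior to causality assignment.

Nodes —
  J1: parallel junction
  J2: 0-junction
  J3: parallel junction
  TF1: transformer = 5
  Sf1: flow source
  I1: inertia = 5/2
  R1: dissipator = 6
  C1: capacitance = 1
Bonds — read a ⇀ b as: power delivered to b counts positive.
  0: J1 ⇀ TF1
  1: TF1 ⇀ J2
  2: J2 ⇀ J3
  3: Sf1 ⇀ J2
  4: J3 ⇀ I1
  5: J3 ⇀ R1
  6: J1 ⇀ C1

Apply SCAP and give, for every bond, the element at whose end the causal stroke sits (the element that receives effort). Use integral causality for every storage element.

#0 →TF1
#1 →J2
#2 →J3
#3 →Sf1
#4 →I1
#5 →R1
#6 →J1

b3 →Sf1  (source Sf1 imposes f)
b4 →I1  (prefer integral on I1)
b6 →J1  (C1 integral (e out))
b0 →TF1  (J1 effort already set via bond 6)
b1 →J2  (TF1: transformer flips bond 0)
b2 →J3  (J2 effort already set via bond 1)
b5 →R1  (J3 effort already set via bond 2)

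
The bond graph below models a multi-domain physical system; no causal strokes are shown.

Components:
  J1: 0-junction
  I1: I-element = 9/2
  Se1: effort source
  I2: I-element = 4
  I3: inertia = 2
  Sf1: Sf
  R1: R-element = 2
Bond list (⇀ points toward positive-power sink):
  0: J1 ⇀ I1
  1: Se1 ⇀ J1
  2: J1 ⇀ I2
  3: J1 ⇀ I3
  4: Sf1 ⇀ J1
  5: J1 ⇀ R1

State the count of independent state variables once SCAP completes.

β1 →J1  (Se1: effort source, stroke at far end)
β4 →Sf1  (Sf1 fixes flow; stroke at Sf1)
β0 →I1  (J1: bond 1 brought effort, rest push out)
β2 →I2  (common-e at J1 fixed by 1)
β3 →I3  (0-jn J1 has e-setter on 1)
β5 →R1  (common-e at J1 fixed by 1)

3  (I1, I2, I3 all integral)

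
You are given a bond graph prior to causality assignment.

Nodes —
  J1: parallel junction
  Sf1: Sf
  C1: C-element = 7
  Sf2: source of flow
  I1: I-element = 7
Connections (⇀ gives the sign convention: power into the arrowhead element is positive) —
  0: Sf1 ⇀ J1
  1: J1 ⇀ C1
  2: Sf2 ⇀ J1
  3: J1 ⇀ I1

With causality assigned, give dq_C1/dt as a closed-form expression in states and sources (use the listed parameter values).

dq_C1/dt = F_Sf1 + F_Sf2 - p_I1/7

β0 →Sf1  (Sf1: flow source, stroke at near end)
β2 →Sf2  (source Sf2 imposes f)
β1 →J1  (C1 integral (e out))
β3 →I1  (J1: bond 1 brought effort, rest push out)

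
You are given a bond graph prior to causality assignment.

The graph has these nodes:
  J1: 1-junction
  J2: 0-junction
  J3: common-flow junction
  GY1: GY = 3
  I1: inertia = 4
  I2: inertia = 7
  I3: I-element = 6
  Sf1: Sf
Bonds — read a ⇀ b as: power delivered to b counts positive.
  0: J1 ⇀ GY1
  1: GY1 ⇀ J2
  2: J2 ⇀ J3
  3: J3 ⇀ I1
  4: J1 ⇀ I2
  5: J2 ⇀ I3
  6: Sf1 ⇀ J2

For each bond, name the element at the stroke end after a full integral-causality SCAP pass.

bond 0 stroke at J1
bond 1 stroke at J2
bond 2 stroke at J3
bond 3 stroke at I1
bond 4 stroke at I2
bond 5 stroke at I3
bond 6 stroke at Sf1

bond 6 stroke→Sf1  (Sf1 fixes flow; stroke at Sf1)
bond 3 stroke→I1  (I1: I, integral causality)
bond 2 stroke→J3  (common-f at J3 fixed by 3)
bond 4 stroke→I2  (prefer integral on I2)
bond 0 stroke→J1  (1-jn J1 has f-setter on 4)
bond 1 stroke→J2  (GY1: gyrator matches bond 0)
bond 5 stroke→I3  (J2: bond 1 brought effort, rest push out)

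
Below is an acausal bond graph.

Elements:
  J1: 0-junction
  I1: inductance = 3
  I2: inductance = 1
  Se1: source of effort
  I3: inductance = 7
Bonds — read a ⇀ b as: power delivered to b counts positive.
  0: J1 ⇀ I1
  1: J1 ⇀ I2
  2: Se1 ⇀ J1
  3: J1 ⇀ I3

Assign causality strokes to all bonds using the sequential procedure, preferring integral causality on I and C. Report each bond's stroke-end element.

β2 |J1  (source Se1 imposes e)
β0 |I1  (common-e at J1 fixed by 2)
β1 |I2  (J1: bond 2 brought effort, rest push out)
β3 |I3  (J1 effort already set via bond 2)

#0 →I1
#1 →I2
#2 →J1
#3 →I3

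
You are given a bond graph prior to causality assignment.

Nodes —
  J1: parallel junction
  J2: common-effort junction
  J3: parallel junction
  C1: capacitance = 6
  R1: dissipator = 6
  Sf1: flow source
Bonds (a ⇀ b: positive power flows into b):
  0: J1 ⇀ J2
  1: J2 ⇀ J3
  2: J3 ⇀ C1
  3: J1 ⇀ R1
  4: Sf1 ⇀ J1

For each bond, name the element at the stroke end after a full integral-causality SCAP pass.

#0 |J1
#1 |J2
#2 |J3
#3 |R1
#4 |Sf1

b4 stroke at Sf1  (Sf1: flow source, stroke at near end)
b2 stroke at J3  (C1: C, integral causality)
b1 stroke at J2  (0-jn J3 has e-setter on 2)
b0 stroke at J1  (common-e at J2 fixed by 1)
b3 stroke at R1  (common-e at J1 fixed by 0)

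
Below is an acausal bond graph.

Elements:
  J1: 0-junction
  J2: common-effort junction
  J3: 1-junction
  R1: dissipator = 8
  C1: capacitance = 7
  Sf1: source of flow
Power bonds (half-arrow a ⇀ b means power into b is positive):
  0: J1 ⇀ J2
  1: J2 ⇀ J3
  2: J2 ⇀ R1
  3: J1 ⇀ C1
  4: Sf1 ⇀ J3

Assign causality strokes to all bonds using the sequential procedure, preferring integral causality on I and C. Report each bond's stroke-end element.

β0 stroke→J2
β1 stroke→J3
β2 stroke→R1
β3 stroke→J1
β4 stroke→Sf1

β4 stroke at Sf1  (Sf1: flow source, stroke at near end)
β1 stroke at J3  (1-jn J3 has f-setter on 4)
β3 stroke at J1  (C1: C, integral causality)
β0 stroke at J2  (J1 effort already set via bond 3)
β2 stroke at R1  (0-jn J2 has e-setter on 0)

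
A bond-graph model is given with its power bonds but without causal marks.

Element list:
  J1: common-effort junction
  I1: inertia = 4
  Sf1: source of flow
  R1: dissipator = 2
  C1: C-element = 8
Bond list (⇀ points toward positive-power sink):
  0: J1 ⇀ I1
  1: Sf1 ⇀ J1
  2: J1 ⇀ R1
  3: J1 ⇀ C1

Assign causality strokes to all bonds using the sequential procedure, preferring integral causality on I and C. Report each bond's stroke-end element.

b1 →Sf1  (Sf1 fixes flow; stroke at Sf1)
b0 →I1  (prefer integral on I1)
b3 →J1  (prefer integral on C1)
b2 →R1  (J1 effort already set via bond 3)

β0 |I1
β1 |Sf1
β2 |R1
β3 |J1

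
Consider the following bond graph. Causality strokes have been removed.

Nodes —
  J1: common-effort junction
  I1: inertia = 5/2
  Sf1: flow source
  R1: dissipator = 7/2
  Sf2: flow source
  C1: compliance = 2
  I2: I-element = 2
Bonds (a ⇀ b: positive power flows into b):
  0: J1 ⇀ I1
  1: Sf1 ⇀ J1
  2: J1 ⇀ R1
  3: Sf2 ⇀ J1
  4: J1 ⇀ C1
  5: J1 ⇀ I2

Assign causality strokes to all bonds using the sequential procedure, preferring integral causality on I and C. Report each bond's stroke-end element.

#1 →Sf1  (Sf1 fixes flow; stroke at Sf1)
#3 →Sf2  (Sf2 (Sf) sets flow on bond)
#0 →I1  (I1: I, integral causality)
#4 →J1  (C1 outputs effort q/C1)
#2 →R1  (J1: bond 4 brought effort, rest push out)
#5 →I2  (J1: bond 4 brought effort, rest push out)

#0 stroke→I1
#1 stroke→Sf1
#2 stroke→R1
#3 stroke→Sf2
#4 stroke→J1
#5 stroke→I2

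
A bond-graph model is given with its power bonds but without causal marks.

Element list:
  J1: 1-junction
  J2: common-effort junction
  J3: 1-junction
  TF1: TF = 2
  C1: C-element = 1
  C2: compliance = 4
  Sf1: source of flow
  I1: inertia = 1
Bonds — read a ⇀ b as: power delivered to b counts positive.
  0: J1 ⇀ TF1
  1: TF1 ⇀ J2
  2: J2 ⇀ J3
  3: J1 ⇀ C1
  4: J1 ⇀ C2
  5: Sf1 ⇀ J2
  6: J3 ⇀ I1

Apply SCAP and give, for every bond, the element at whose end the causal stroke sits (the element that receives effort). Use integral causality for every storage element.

β5 →Sf1  (Sf1 (Sf) sets flow on bond)
β3 →J1  (C1 integral (e out))
β4 →J1  (C2 outputs effort q/C2)
β0 →TF1  (J1: last free bond brings flow in)
β1 →J2  (through TF1, causality passes straight; one stroke at TF1)
β2 →J3  (common-e at J2 fixed by 1)
β6 →I1  (only one flow-in slot at J3)

bond 0 |TF1
bond 1 |J2
bond 2 |J3
bond 3 |J1
bond 4 |J1
bond 5 |Sf1
bond 6 |I1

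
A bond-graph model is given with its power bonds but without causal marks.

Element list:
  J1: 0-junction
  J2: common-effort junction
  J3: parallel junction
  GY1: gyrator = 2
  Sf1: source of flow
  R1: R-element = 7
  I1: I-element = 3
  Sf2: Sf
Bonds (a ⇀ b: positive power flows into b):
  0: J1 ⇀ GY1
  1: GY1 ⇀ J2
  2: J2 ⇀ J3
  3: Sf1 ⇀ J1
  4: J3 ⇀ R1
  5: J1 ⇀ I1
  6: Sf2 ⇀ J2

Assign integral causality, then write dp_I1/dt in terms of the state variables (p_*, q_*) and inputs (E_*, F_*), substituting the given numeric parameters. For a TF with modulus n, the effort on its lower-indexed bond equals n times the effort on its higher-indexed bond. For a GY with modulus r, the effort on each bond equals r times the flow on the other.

#3 |Sf1  (Sf1 (Sf) sets flow on bond)
#6 |Sf2  (Sf2: flow source, stroke at near end)
#5 |I1  (I1 outputs flow p/I1)
#0 |J1  (only one effort-in slot at J1)
#1 |J2  (GY GY1: same side as bond 0)
#2 |J3  (J2 effort already set via bond 1)
#4 |R1  (common-e at J3 fixed by 2)

dp_I1/dt = 4*F_Sf1/7 - 2*F_Sf2 - 4*p_I1/21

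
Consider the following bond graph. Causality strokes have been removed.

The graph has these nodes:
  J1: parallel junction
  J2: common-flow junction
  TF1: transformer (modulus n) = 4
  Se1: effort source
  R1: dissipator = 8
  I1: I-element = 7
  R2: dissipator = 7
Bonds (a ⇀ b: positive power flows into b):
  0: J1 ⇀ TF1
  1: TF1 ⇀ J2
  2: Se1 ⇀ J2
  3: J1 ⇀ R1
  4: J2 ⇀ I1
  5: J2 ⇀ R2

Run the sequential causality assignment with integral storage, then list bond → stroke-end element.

bond 0 stroke→TF1
bond 1 stroke→J2
bond 2 stroke→J2
bond 3 stroke→J1
bond 4 stroke→I1
bond 5 stroke→J2

#2 →J2  (Se1 fixes effort; stroke away)
#4 →I1  (prefer integral on I1)
#1 →J2  (common-f at J2 fixed by 4)
#5 →J2  (common-f at J2 fixed by 4)
#0 →TF1  (TF1 one-in-one-out from 1)
#3 →J1  (closing 0-jn rule on J1)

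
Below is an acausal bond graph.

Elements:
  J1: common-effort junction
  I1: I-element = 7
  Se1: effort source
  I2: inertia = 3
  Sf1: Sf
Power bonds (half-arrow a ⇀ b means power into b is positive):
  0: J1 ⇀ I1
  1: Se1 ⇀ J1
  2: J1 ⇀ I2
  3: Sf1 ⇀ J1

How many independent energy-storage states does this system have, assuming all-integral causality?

β1 →J1  (Se1: effort source, stroke at far end)
β3 →Sf1  (Sf1 fixes flow; stroke at Sf1)
β0 →I1  (J1 effort already set via bond 1)
β2 →I2  (0-jn J1 has e-setter on 1)

2  (I1, I2 all integral)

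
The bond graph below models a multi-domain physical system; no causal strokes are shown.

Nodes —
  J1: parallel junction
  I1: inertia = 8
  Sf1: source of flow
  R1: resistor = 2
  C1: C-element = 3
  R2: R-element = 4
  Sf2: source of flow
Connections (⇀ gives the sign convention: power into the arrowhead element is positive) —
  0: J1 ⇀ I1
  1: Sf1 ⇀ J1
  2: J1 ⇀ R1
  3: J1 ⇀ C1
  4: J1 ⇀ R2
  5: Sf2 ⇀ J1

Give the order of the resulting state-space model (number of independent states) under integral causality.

2  (C1, I1 all integral)

bond 1 →Sf1  (source Sf1 imposes f)
bond 5 →Sf2  (Sf2: flow source, stroke at near end)
bond 0 →I1  (I1 outputs flow p/I1)
bond 3 →J1  (C1 outputs effort q/C1)
bond 2 →R1  (J1: bond 3 brought effort, rest push out)
bond 4 →R2  (common-e at J1 fixed by 3)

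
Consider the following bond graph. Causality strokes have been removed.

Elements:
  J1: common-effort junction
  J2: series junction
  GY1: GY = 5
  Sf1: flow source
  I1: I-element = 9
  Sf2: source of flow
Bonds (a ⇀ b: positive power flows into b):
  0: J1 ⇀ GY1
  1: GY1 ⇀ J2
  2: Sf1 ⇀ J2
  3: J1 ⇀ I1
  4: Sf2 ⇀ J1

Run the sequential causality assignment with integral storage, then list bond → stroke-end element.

bond 0 stroke→J1
bond 1 stroke→J2
bond 2 stroke→Sf1
bond 3 stroke→I1
bond 4 stroke→Sf2

bond 2 stroke→Sf1  (Sf1: flow source, stroke at near end)
bond 4 stroke→Sf2  (source Sf2 imposes f)
bond 1 stroke→J2  (J2 flow already set via bond 2)
bond 0 stroke→J1  (GY1 both-in/both-out from 1)
bond 3 stroke→I1  (common-e at J1 fixed by 0)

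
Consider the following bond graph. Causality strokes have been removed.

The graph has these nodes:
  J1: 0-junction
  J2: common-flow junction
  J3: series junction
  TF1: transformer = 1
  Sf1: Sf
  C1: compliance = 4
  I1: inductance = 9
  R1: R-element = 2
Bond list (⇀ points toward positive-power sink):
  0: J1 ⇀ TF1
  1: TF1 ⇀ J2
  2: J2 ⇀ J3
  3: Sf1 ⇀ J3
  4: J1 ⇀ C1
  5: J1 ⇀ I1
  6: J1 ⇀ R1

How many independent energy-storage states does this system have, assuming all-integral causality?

2  (C1, I1 all integral)

β3 →Sf1  (Sf1 fixes flow; stroke at Sf1)
β2 →J3  (1-jn J3 has f-setter on 3)
β1 →J2  (J2 flow already set via bond 2)
β0 →TF1  (TF1 one-in-one-out from 1)
β4 →J1  (prefer integral on C1)
β5 →I1  (0-jn J1 has e-setter on 4)
β6 →R1  (J1 effort already set via bond 4)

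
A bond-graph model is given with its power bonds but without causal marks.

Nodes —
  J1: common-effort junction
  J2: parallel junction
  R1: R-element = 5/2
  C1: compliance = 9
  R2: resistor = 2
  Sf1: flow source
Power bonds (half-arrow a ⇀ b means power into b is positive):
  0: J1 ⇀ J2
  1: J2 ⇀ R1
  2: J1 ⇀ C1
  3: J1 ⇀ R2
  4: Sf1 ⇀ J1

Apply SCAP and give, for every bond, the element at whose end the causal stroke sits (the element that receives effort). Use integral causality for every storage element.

β0 →J2
β1 →R1
β2 →J1
β3 →R2
β4 →Sf1

b4 →Sf1  (Sf1: flow source, stroke at near end)
b2 →J1  (C1 integral (e out))
b0 →J2  (common-e at J1 fixed by 2)
b3 →R2  (J1: bond 2 brought effort, rest push out)
b1 →R1  (J2: bond 0 brought effort, rest push out)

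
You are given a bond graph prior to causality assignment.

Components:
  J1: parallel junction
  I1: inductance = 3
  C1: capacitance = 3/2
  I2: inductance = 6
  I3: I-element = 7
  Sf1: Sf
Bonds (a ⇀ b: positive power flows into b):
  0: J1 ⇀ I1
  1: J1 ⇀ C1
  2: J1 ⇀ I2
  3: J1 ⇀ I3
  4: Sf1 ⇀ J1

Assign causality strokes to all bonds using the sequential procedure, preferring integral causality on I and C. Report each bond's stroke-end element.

β0 stroke→I1
β1 stroke→J1
β2 stroke→I2
β3 stroke→I3
β4 stroke→Sf1

#4 →Sf1  (Sf1: flow source, stroke at near end)
#0 →I1  (I1 outputs flow p/I1)
#1 →J1  (C1 outputs effort q/C1)
#2 →I2  (common-e at J1 fixed by 1)
#3 →I3  (J1 effort already set via bond 1)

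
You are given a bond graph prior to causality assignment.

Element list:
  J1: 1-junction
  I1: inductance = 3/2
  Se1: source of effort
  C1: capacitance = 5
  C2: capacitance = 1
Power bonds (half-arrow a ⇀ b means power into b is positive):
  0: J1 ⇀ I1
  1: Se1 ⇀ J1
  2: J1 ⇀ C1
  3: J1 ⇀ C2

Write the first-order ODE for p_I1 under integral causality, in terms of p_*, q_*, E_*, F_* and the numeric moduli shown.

dp_I1/dt = E_Se1 - q_C1/5 - q_C2

b1 stroke→J1  (Se1 fixes effort; stroke away)
b0 stroke→I1  (I1 integral (f out))
b2 stroke→J1  (J1: bond 0 brought flow, rest push out)
b3 stroke→J1  (J1 flow already set via bond 0)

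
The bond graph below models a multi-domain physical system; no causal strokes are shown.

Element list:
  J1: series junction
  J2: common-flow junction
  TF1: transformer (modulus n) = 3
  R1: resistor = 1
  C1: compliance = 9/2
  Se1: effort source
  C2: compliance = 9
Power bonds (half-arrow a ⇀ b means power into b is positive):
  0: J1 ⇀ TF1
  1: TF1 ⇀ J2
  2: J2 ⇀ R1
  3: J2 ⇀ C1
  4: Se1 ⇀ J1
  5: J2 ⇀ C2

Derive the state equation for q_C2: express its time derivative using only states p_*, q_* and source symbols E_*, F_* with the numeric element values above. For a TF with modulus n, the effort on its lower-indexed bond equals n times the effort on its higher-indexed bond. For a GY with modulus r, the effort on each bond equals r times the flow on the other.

dq_C2/dt = E_Se1/3 - 2*q_C1/9 - q_C2/9

#4 stroke at J1  (Se1 fixes effort; stroke away)
#0 stroke at TF1  (J1: last free bond brings flow in)
#1 stroke at J2  (TF1 one-in-one-out from 0)
#3 stroke at J2  (C1: C, integral causality)
#5 stroke at J2  (prefer integral on C2)
#2 stroke at R1  (closing 1-jn rule on J2)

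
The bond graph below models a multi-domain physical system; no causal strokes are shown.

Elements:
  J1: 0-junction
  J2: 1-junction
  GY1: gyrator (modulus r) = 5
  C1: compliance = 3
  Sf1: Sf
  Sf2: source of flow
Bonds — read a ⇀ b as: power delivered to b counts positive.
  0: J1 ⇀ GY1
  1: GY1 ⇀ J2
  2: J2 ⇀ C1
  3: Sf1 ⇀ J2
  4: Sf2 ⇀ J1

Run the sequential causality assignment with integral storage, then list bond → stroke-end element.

#3 stroke→Sf1  (Sf1 fixes flow; stroke at Sf1)
#4 stroke→Sf2  (source Sf2 imposes f)
#0 stroke→J1  (J1 needs exactly one e-in)
#1 stroke→J2  (J2 flow already set via bond 3)
#2 stroke→J2  (1-jn J2 has f-setter on 3)

bond 0 stroke→J1
bond 1 stroke→J2
bond 2 stroke→J2
bond 3 stroke→Sf1
bond 4 stroke→Sf2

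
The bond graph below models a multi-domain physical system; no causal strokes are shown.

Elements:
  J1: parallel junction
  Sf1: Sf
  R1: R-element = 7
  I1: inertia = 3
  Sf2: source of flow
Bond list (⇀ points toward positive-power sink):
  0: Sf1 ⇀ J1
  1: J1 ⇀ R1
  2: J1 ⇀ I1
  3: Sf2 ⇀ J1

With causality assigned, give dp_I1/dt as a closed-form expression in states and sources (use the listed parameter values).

bond 0 →Sf1  (source Sf1 imposes f)
bond 3 →Sf2  (source Sf2 imposes f)
bond 2 →I1  (I1 integral (f out))
bond 1 →J1  (J1 needs exactly one e-in)

dp_I1/dt = 7*F_Sf1 + 7*F_Sf2 - 7*p_I1/3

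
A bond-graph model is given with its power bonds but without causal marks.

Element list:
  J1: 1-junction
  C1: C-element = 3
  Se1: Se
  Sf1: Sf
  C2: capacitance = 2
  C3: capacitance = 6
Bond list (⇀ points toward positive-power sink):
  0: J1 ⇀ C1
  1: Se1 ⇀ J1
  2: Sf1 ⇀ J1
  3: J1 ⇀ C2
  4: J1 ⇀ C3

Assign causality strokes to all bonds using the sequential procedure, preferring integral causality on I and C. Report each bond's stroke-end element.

β1 →J1  (source Se1 imposes e)
β2 →Sf1  (Sf1 (Sf) sets flow on bond)
β0 →J1  (common-f at J1 fixed by 2)
β3 →J1  (J1 flow already set via bond 2)
β4 →J1  (1-jn J1 has f-setter on 2)

bond 0 →J1
bond 1 →J1
bond 2 →Sf1
bond 3 →J1
bond 4 →J1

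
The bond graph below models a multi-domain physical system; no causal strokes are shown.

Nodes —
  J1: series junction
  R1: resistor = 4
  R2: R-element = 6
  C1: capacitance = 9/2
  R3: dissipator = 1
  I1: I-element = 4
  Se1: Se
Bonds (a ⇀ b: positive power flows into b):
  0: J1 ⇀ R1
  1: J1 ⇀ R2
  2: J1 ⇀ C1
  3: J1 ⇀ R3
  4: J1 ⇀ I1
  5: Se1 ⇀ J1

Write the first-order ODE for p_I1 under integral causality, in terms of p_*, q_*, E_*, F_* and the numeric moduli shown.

dp_I1/dt = E_Se1 - 11*p_I1/4 - 2*q_C1/9

β5 stroke→J1  (Se1: effort source, stroke at far end)
β2 stroke→J1  (prefer integral on C1)
β4 stroke→I1  (prefer integral on I1)
β0 stroke→J1  (1-jn J1 has f-setter on 4)
β1 stroke→J1  (J1 flow already set via bond 4)
β3 stroke→J1  (1-jn J1 has f-setter on 4)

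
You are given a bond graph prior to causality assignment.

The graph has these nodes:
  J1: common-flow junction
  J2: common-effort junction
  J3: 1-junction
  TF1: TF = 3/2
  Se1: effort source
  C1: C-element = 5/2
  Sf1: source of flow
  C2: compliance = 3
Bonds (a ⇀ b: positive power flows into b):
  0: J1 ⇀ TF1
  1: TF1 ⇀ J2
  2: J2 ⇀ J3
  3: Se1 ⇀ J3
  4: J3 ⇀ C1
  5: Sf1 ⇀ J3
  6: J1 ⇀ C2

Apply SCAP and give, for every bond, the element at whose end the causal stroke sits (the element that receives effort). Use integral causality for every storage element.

#3 →J3  (Se1 (Se) sets effort on bond)
#5 →Sf1  (source Sf1 imposes f)
#2 →J3  (1-jn J3 has f-setter on 5)
#4 →J3  (J3 flow already set via bond 5)
#1 →J2  (only one effort-in slot at J2)
#0 →TF1  (TF1: transformer flips bond 1)
#6 →J1  (J1: bond 0 brought flow, rest push out)

#0 |TF1
#1 |J2
#2 |J3
#3 |J3
#4 |J3
#5 |Sf1
#6 |J1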